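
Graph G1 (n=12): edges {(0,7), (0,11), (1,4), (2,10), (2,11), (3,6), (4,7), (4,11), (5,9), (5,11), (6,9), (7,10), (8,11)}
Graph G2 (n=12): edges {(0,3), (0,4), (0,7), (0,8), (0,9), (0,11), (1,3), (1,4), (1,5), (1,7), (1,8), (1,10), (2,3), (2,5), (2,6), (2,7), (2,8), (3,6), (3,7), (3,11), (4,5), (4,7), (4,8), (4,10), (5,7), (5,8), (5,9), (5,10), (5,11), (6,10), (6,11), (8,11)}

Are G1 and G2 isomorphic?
No, not isomorphic

The graphs are NOT isomorphic.

Counting triangles (3-cliques): G1 has 0, G2 has 22.
Triangle count is an isomorphism invariant, so differing triangle counts rule out isomorphism.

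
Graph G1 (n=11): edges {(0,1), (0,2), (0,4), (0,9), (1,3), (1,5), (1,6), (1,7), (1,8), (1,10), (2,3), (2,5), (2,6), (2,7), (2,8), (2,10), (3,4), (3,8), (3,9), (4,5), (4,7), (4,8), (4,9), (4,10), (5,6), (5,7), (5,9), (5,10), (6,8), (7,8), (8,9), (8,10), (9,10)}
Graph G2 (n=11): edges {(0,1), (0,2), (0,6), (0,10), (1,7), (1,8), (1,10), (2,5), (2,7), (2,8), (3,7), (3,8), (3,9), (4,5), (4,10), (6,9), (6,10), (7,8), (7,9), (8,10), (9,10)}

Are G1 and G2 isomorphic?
No, not isomorphic

The graphs are NOT isomorphic.

Degrees in G1: deg(0)=4, deg(1)=7, deg(2)=7, deg(3)=5, deg(4)=7, deg(5)=7, deg(6)=4, deg(7)=5, deg(8)=8, deg(9)=6, deg(10)=6.
Sorted degree sequence of G1: [8, 7, 7, 7, 7, 6, 6, 5, 5, 4, 4].
Degrees in G2: deg(0)=4, deg(1)=4, deg(2)=4, deg(3)=3, deg(4)=2, deg(5)=2, deg(6)=3, deg(7)=5, deg(8)=5, deg(9)=4, deg(10)=6.
Sorted degree sequence of G2: [6, 5, 5, 4, 4, 4, 4, 3, 3, 2, 2].
The (sorted) degree sequence is an isomorphism invariant, so since G1 and G2 have different degree sequences they cannot be isomorphic.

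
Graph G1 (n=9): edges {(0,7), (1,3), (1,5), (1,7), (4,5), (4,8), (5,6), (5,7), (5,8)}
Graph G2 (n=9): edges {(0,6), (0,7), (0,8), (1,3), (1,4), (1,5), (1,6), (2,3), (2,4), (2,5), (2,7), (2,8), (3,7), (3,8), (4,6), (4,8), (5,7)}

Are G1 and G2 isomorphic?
No, not isomorphic

The graphs are NOT isomorphic.

Counting triangles (3-cliques): G1 has 2, G2 has 5.
Triangle count is an isomorphism invariant, so differing triangle counts rule out isomorphism.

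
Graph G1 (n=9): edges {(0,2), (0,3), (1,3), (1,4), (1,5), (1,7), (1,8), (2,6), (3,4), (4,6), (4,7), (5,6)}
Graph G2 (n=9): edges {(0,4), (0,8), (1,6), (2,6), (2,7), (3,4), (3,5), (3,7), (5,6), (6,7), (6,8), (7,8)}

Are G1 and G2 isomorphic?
Yes, isomorphic

The graphs are isomorphic.
One valid mapping φ: V(G1) → V(G2): 0→0, 1→6, 2→4, 3→8, 4→7, 5→5, 6→3, 7→2, 8→1

Verify φ preserves adjacency — for each edge of G1, its image is an edge of G2:
  (0,2) → (φ(0),φ(2)) = (0,4) ∈ E(G2) ✓
  (0,3) → (φ(0),φ(3)) = (0,8) ∈ E(G2) ✓
  (1,3) → (φ(1),φ(3)) = (6,8) ∈ E(G2) ✓
  (1,4) → (φ(1),φ(4)) = (6,7) ∈ E(G2) ✓
  (1,5) → (φ(1),φ(5)) = (5,6) ∈ E(G2) ✓
  (1,7) → (φ(1),φ(7)) = (2,6) ∈ E(G2) ✓
  (1,8) → (φ(1),φ(8)) = (1,6) ∈ E(G2) ✓
  (2,6) → (φ(2),φ(6)) = (3,4) ∈ E(G2) ✓
  (3,4) → (φ(3),φ(4)) = (7,8) ∈ E(G2) ✓
  (4,6) → (φ(4),φ(6)) = (3,7) ∈ E(G2) ✓
  (4,7) → (φ(4),φ(7)) = (2,7) ∈ E(G2) ✓
  (5,6) → (φ(5),φ(6)) = (3,5) ∈ E(G2) ✓
All 12 edges of G1 map to edges of G2, and |E(G1)| = |E(G2)| = 12, so φ is a bijection on edges as well as vertices. Hence G1 ≅ G2.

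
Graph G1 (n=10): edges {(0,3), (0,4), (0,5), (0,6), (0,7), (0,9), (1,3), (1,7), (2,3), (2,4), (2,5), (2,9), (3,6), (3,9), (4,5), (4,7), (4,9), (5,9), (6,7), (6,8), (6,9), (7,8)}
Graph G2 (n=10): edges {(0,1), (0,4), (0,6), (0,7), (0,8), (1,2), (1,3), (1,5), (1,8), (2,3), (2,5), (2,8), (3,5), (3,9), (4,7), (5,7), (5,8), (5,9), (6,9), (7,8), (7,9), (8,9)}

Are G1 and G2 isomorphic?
Yes, isomorphic

The graphs are isomorphic.
One valid mapping φ: V(G1) → V(G2): 0→8, 1→6, 2→3, 3→9, 4→1, 5→2, 6→7, 7→0, 8→4, 9→5

Verify φ preserves adjacency — for each edge of G1, its image is an edge of G2:
  (0,3) → (φ(0),φ(3)) = (8,9) ∈ E(G2) ✓
  (0,4) → (φ(0),φ(4)) = (1,8) ∈ E(G2) ✓
  (0,5) → (φ(0),φ(5)) = (2,8) ∈ E(G2) ✓
  (0,6) → (φ(0),φ(6)) = (7,8) ∈ E(G2) ✓
  (0,7) → (φ(0),φ(7)) = (0,8) ∈ E(G2) ✓
  (0,9) → (φ(0),φ(9)) = (5,8) ∈ E(G2) ✓
  (1,3) → (φ(1),φ(3)) = (6,9) ∈ E(G2) ✓
  (1,7) → (φ(1),φ(7)) = (0,6) ∈ E(G2) ✓
  (2,3) → (φ(2),φ(3)) = (3,9) ∈ E(G2) ✓
  (2,4) → (φ(2),φ(4)) = (1,3) ∈ E(G2) ✓
  (2,5) → (φ(2),φ(5)) = (2,3) ∈ E(G2) ✓
  (2,9) → (φ(2),φ(9)) = (3,5) ∈ E(G2) ✓
  (3,6) → (φ(3),φ(6)) = (7,9) ∈ E(G2) ✓
  (3,9) → (φ(3),φ(9)) = (5,9) ∈ E(G2) ✓
  (4,5) → (φ(4),φ(5)) = (1,2) ∈ E(G2) ✓
  (4,7) → (φ(4),φ(7)) = (0,1) ∈ E(G2) ✓
  (4,9) → (φ(4),φ(9)) = (1,5) ∈ E(G2) ✓
  (5,9) → (φ(5),φ(9)) = (2,5) ∈ E(G2) ✓
  (6,7) → (φ(6),φ(7)) = (0,7) ∈ E(G2) ✓
  (6,8) → (φ(6),φ(8)) = (4,7) ∈ E(G2) ✓
  (6,9) → (φ(6),φ(9)) = (5,7) ∈ E(G2) ✓
  (7,8) → (φ(7),φ(8)) = (0,4) ∈ E(G2) ✓
All 22 edges of G1 map to edges of G2, and |E(G1)| = |E(G2)| = 22, so φ is a bijection on edges as well as vertices. Hence G1 ≅ G2.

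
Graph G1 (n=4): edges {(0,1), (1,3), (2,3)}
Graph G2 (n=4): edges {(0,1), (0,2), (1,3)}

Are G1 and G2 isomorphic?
Yes, isomorphic

The graphs are isomorphic.
One valid mapping φ: V(G1) → V(G2): 0→2, 1→0, 2→3, 3→1

Verify φ preserves adjacency — for each edge of G1, its image is an edge of G2:
  (0,1) → (φ(0),φ(1)) = (0,2) ∈ E(G2) ✓
  (1,3) → (φ(1),φ(3)) = (0,1) ∈ E(G2) ✓
  (2,3) → (φ(2),φ(3)) = (1,3) ∈ E(G2) ✓
All 3 edges of G1 map to edges of G2, and |E(G1)| = |E(G2)| = 3, so φ is a bijection on edges as well as vertices. Hence G1 ≅ G2.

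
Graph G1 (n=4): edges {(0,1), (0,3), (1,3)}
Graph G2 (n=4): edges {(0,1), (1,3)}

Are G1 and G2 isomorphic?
No, not isomorphic

The graphs are NOT isomorphic.

Counting edges: G1 has 3 edge(s); G2 has 2 edge(s).
Edge count is an isomorphism invariant (a bijection on vertices induces a bijection on edges), so differing edge counts rule out isomorphism.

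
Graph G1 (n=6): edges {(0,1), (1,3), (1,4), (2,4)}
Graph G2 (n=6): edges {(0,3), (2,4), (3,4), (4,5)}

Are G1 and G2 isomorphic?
Yes, isomorphic

The graphs are isomorphic.
One valid mapping φ: V(G1) → V(G2): 0→2, 1→4, 2→0, 3→5, 4→3, 5→1

Verify φ preserves adjacency — for each edge of G1, its image is an edge of G2:
  (0,1) → (φ(0),φ(1)) = (2,4) ∈ E(G2) ✓
  (1,3) → (φ(1),φ(3)) = (4,5) ∈ E(G2) ✓
  (1,4) → (φ(1),φ(4)) = (3,4) ∈ E(G2) ✓
  (2,4) → (φ(2),φ(4)) = (0,3) ∈ E(G2) ✓
All 4 edges of G1 map to edges of G2, and |E(G1)| = |E(G2)| = 4, so φ is a bijection on edges as well as vertices. Hence G1 ≅ G2.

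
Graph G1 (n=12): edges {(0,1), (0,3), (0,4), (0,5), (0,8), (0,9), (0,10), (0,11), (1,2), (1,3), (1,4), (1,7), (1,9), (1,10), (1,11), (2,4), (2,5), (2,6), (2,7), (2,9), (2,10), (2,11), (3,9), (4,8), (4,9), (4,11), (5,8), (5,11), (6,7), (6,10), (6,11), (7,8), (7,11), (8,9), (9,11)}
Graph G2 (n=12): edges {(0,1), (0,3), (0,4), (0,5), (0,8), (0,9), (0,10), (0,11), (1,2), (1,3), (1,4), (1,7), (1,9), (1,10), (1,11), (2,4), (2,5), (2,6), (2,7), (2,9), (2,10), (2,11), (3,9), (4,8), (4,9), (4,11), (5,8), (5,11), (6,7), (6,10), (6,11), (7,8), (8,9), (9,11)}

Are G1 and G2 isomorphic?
No, not isomorphic

The graphs are NOT isomorphic.

Counting edges: G1 has 35 edge(s); G2 has 34 edge(s).
Edge count is an isomorphism invariant (a bijection on vertices induces a bijection on edges), so differing edge counts rule out isomorphism.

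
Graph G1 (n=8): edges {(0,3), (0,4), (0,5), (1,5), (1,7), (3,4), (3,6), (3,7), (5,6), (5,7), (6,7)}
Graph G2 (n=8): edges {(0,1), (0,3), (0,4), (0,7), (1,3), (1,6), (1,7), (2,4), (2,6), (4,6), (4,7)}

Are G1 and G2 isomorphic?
Yes, isomorphic

The graphs are isomorphic.
One valid mapping φ: V(G1) → V(G2): 0→6, 1→3, 2→5, 3→4, 4→2, 5→1, 6→7, 7→0

Verify φ preserves adjacency — for each edge of G1, its image is an edge of G2:
  (0,3) → (φ(0),φ(3)) = (4,6) ∈ E(G2) ✓
  (0,4) → (φ(0),φ(4)) = (2,6) ∈ E(G2) ✓
  (0,5) → (φ(0),φ(5)) = (1,6) ∈ E(G2) ✓
  (1,5) → (φ(1),φ(5)) = (1,3) ∈ E(G2) ✓
  (1,7) → (φ(1),φ(7)) = (0,3) ∈ E(G2) ✓
  (3,4) → (φ(3),φ(4)) = (2,4) ∈ E(G2) ✓
  (3,6) → (φ(3),φ(6)) = (4,7) ∈ E(G2) ✓
  (3,7) → (φ(3),φ(7)) = (0,4) ∈ E(G2) ✓
  (5,6) → (φ(5),φ(6)) = (1,7) ∈ E(G2) ✓
  (5,7) → (φ(5),φ(7)) = (0,1) ∈ E(G2) ✓
  (6,7) → (φ(6),φ(7)) = (0,7) ∈ E(G2) ✓
All 11 edges of G1 map to edges of G2, and |E(G1)| = |E(G2)| = 11, so φ is a bijection on edges as well as vertices. Hence G1 ≅ G2.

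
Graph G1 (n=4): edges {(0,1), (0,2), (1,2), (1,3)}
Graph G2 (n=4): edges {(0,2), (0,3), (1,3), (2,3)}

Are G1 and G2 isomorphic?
Yes, isomorphic

The graphs are isomorphic.
One valid mapping φ: V(G1) → V(G2): 0→2, 1→3, 2→0, 3→1

Verify φ preserves adjacency — for each edge of G1, its image is an edge of G2:
  (0,1) → (φ(0),φ(1)) = (2,3) ∈ E(G2) ✓
  (0,2) → (φ(0),φ(2)) = (0,2) ∈ E(G2) ✓
  (1,2) → (φ(1),φ(2)) = (0,3) ∈ E(G2) ✓
  (1,3) → (φ(1),φ(3)) = (1,3) ∈ E(G2) ✓
All 4 edges of G1 map to edges of G2, and |E(G1)| = |E(G2)| = 4, so φ is a bijection on edges as well as vertices. Hence G1 ≅ G2.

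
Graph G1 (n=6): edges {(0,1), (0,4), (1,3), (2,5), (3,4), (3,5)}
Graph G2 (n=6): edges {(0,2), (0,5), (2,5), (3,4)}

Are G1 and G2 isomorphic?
No, not isomorphic

The graphs are NOT isomorphic.

Counting triangles (3-cliques): G1 has 0, G2 has 1.
Triangle count is an isomorphism invariant, so differing triangle counts rule out isomorphism.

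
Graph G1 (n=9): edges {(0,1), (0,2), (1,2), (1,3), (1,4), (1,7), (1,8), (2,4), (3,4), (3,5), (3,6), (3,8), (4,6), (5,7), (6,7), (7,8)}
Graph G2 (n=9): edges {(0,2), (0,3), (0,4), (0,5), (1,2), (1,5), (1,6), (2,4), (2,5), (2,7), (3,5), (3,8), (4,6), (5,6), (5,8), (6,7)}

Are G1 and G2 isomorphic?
Yes, isomorphic

The graphs are isomorphic.
One valid mapping φ: V(G1) → V(G2): 0→8, 1→5, 2→3, 3→2, 4→0, 5→7, 6→4, 7→6, 8→1

Verify φ preserves adjacency — for each edge of G1, its image is an edge of G2:
  (0,1) → (φ(0),φ(1)) = (5,8) ∈ E(G2) ✓
  (0,2) → (φ(0),φ(2)) = (3,8) ∈ E(G2) ✓
  (1,2) → (φ(1),φ(2)) = (3,5) ∈ E(G2) ✓
  (1,3) → (φ(1),φ(3)) = (2,5) ∈ E(G2) ✓
  (1,4) → (φ(1),φ(4)) = (0,5) ∈ E(G2) ✓
  (1,7) → (φ(1),φ(7)) = (5,6) ∈ E(G2) ✓
  (1,8) → (φ(1),φ(8)) = (1,5) ∈ E(G2) ✓
  (2,4) → (φ(2),φ(4)) = (0,3) ∈ E(G2) ✓
  (3,4) → (φ(3),φ(4)) = (0,2) ∈ E(G2) ✓
  (3,5) → (φ(3),φ(5)) = (2,7) ∈ E(G2) ✓
  (3,6) → (φ(3),φ(6)) = (2,4) ∈ E(G2) ✓
  (3,8) → (φ(3),φ(8)) = (1,2) ∈ E(G2) ✓
  (4,6) → (φ(4),φ(6)) = (0,4) ∈ E(G2) ✓
  (5,7) → (φ(5),φ(7)) = (6,7) ∈ E(G2) ✓
  (6,7) → (φ(6),φ(7)) = (4,6) ∈ E(G2) ✓
  (7,8) → (φ(7),φ(8)) = (1,6) ∈ E(G2) ✓
All 16 edges of G1 map to edges of G2, and |E(G1)| = |E(G2)| = 16, so φ is a bijection on edges as well as vertices. Hence G1 ≅ G2.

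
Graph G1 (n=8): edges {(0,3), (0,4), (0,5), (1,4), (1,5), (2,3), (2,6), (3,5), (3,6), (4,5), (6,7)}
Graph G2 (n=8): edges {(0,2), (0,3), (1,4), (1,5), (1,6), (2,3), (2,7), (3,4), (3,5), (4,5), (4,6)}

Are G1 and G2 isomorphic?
Yes, isomorphic

The graphs are isomorphic.
One valid mapping φ: V(G1) → V(G2): 0→5, 1→6, 2→0, 3→3, 4→1, 5→4, 6→2, 7→7

Verify φ preserves adjacency — for each edge of G1, its image is an edge of G2:
  (0,3) → (φ(0),φ(3)) = (3,5) ∈ E(G2) ✓
  (0,4) → (φ(0),φ(4)) = (1,5) ∈ E(G2) ✓
  (0,5) → (φ(0),φ(5)) = (4,5) ∈ E(G2) ✓
  (1,4) → (φ(1),φ(4)) = (1,6) ∈ E(G2) ✓
  (1,5) → (φ(1),φ(5)) = (4,6) ∈ E(G2) ✓
  (2,3) → (φ(2),φ(3)) = (0,3) ∈ E(G2) ✓
  (2,6) → (φ(2),φ(6)) = (0,2) ∈ E(G2) ✓
  (3,5) → (φ(3),φ(5)) = (3,4) ∈ E(G2) ✓
  (3,6) → (φ(3),φ(6)) = (2,3) ∈ E(G2) ✓
  (4,5) → (φ(4),φ(5)) = (1,4) ∈ E(G2) ✓
  (6,7) → (φ(6),φ(7)) = (2,7) ∈ E(G2) ✓
All 11 edges of G1 map to edges of G2, and |E(G1)| = |E(G2)| = 11, so φ is a bijection on edges as well as vertices. Hence G1 ≅ G2.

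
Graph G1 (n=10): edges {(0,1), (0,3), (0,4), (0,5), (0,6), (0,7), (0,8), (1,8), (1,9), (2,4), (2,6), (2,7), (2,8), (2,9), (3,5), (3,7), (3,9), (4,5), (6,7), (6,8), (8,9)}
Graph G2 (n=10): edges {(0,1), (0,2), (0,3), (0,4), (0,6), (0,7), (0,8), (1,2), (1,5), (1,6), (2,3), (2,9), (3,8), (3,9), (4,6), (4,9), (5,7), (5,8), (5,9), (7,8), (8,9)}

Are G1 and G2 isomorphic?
Yes, isomorphic

The graphs are isomorphic.
One valid mapping φ: V(G1) → V(G2): 0→0, 1→7, 2→9, 3→1, 4→4, 5→6, 6→3, 7→2, 8→8, 9→5

Verify φ preserves adjacency — for each edge of G1, its image is an edge of G2:
  (0,1) → (φ(0),φ(1)) = (0,7) ∈ E(G2) ✓
  (0,3) → (φ(0),φ(3)) = (0,1) ∈ E(G2) ✓
  (0,4) → (φ(0),φ(4)) = (0,4) ∈ E(G2) ✓
  (0,5) → (φ(0),φ(5)) = (0,6) ∈ E(G2) ✓
  (0,6) → (φ(0),φ(6)) = (0,3) ∈ E(G2) ✓
  (0,7) → (φ(0),φ(7)) = (0,2) ∈ E(G2) ✓
  (0,8) → (φ(0),φ(8)) = (0,8) ∈ E(G2) ✓
  (1,8) → (φ(1),φ(8)) = (7,8) ∈ E(G2) ✓
  (1,9) → (φ(1),φ(9)) = (5,7) ∈ E(G2) ✓
  (2,4) → (φ(2),φ(4)) = (4,9) ∈ E(G2) ✓
  (2,6) → (φ(2),φ(6)) = (3,9) ∈ E(G2) ✓
  (2,7) → (φ(2),φ(7)) = (2,9) ∈ E(G2) ✓
  (2,8) → (φ(2),φ(8)) = (8,9) ∈ E(G2) ✓
  (2,9) → (φ(2),φ(9)) = (5,9) ∈ E(G2) ✓
  (3,5) → (φ(3),φ(5)) = (1,6) ∈ E(G2) ✓
  (3,7) → (φ(3),φ(7)) = (1,2) ∈ E(G2) ✓
  (3,9) → (φ(3),φ(9)) = (1,5) ∈ E(G2) ✓
  (4,5) → (φ(4),φ(5)) = (4,6) ∈ E(G2) ✓
  (6,7) → (φ(6),φ(7)) = (2,3) ∈ E(G2) ✓
  (6,8) → (φ(6),φ(8)) = (3,8) ∈ E(G2) ✓
  (8,9) → (φ(8),φ(9)) = (5,8) ∈ E(G2) ✓
All 21 edges of G1 map to edges of G2, and |E(G1)| = |E(G2)| = 21, so φ is a bijection on edges as well as vertices. Hence G1 ≅ G2.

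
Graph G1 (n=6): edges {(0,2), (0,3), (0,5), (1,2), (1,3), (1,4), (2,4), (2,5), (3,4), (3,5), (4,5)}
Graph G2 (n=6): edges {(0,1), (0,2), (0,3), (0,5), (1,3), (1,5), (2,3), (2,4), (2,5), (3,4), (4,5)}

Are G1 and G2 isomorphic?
Yes, isomorphic

The graphs are isomorphic.
One valid mapping φ: V(G1) → V(G2): 0→1, 1→4, 2→3, 3→5, 4→2, 5→0

Verify φ preserves adjacency — for each edge of G1, its image is an edge of G2:
  (0,2) → (φ(0),φ(2)) = (1,3) ∈ E(G2) ✓
  (0,3) → (φ(0),φ(3)) = (1,5) ∈ E(G2) ✓
  (0,5) → (φ(0),φ(5)) = (0,1) ∈ E(G2) ✓
  (1,2) → (φ(1),φ(2)) = (3,4) ∈ E(G2) ✓
  (1,3) → (φ(1),φ(3)) = (4,5) ∈ E(G2) ✓
  (1,4) → (φ(1),φ(4)) = (2,4) ∈ E(G2) ✓
  (2,4) → (φ(2),φ(4)) = (2,3) ∈ E(G2) ✓
  (2,5) → (φ(2),φ(5)) = (0,3) ∈ E(G2) ✓
  (3,4) → (φ(3),φ(4)) = (2,5) ∈ E(G2) ✓
  (3,5) → (φ(3),φ(5)) = (0,5) ∈ E(G2) ✓
  (4,5) → (φ(4),φ(5)) = (0,2) ∈ E(G2) ✓
All 11 edges of G1 map to edges of G2, and |E(G1)| = |E(G2)| = 11, so φ is a bijection on edges as well as vertices. Hence G1 ≅ G2.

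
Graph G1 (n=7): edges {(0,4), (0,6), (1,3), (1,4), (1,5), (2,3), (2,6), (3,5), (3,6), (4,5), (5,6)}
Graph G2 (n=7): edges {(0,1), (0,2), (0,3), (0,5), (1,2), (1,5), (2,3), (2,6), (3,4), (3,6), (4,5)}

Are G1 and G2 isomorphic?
Yes, isomorphic

The graphs are isomorphic.
One valid mapping φ: V(G1) → V(G2): 0→4, 1→1, 2→6, 3→2, 4→5, 5→0, 6→3

Verify φ preserves adjacency — for each edge of G1, its image is an edge of G2:
  (0,4) → (φ(0),φ(4)) = (4,5) ∈ E(G2) ✓
  (0,6) → (φ(0),φ(6)) = (3,4) ∈ E(G2) ✓
  (1,3) → (φ(1),φ(3)) = (1,2) ∈ E(G2) ✓
  (1,4) → (φ(1),φ(4)) = (1,5) ∈ E(G2) ✓
  (1,5) → (φ(1),φ(5)) = (0,1) ∈ E(G2) ✓
  (2,3) → (φ(2),φ(3)) = (2,6) ∈ E(G2) ✓
  (2,6) → (φ(2),φ(6)) = (3,6) ∈ E(G2) ✓
  (3,5) → (φ(3),φ(5)) = (0,2) ∈ E(G2) ✓
  (3,6) → (φ(3),φ(6)) = (2,3) ∈ E(G2) ✓
  (4,5) → (φ(4),φ(5)) = (0,5) ∈ E(G2) ✓
  (5,6) → (φ(5),φ(6)) = (0,3) ∈ E(G2) ✓
All 11 edges of G1 map to edges of G2, and |E(G1)| = |E(G2)| = 11, so φ is a bijection on edges as well as vertices. Hence G1 ≅ G2.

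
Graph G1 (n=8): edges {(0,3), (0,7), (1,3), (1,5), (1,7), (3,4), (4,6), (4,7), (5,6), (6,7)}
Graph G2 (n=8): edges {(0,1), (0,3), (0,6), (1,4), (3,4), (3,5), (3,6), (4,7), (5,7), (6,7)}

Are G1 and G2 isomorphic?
Yes, isomorphic

The graphs are isomorphic.
One valid mapping φ: V(G1) → V(G2): 0→5, 1→4, 2→2, 3→7, 4→6, 5→1, 6→0, 7→3

Verify φ preserves adjacency — for each edge of G1, its image is an edge of G2:
  (0,3) → (φ(0),φ(3)) = (5,7) ∈ E(G2) ✓
  (0,7) → (φ(0),φ(7)) = (3,5) ∈ E(G2) ✓
  (1,3) → (φ(1),φ(3)) = (4,7) ∈ E(G2) ✓
  (1,5) → (φ(1),φ(5)) = (1,4) ∈ E(G2) ✓
  (1,7) → (φ(1),φ(7)) = (3,4) ∈ E(G2) ✓
  (3,4) → (φ(3),φ(4)) = (6,7) ∈ E(G2) ✓
  (4,6) → (φ(4),φ(6)) = (0,6) ∈ E(G2) ✓
  (4,7) → (φ(4),φ(7)) = (3,6) ∈ E(G2) ✓
  (5,6) → (φ(5),φ(6)) = (0,1) ∈ E(G2) ✓
  (6,7) → (φ(6),φ(7)) = (0,3) ∈ E(G2) ✓
All 10 edges of G1 map to edges of G2, and |E(G1)| = |E(G2)| = 10, so φ is a bijection on edges as well as vertices. Hence G1 ≅ G2.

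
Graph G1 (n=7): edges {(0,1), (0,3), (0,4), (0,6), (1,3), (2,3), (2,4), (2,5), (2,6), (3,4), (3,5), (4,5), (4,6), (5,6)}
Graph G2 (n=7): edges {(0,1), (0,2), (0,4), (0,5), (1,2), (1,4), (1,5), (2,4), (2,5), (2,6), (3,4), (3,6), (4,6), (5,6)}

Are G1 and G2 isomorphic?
Yes, isomorphic

The graphs are isomorphic.
One valid mapping φ: V(G1) → V(G2): 0→6, 1→3, 2→1, 3→4, 4→2, 5→0, 6→5

Verify φ preserves adjacency — for each edge of G1, its image is an edge of G2:
  (0,1) → (φ(0),φ(1)) = (3,6) ∈ E(G2) ✓
  (0,3) → (φ(0),φ(3)) = (4,6) ∈ E(G2) ✓
  (0,4) → (φ(0),φ(4)) = (2,6) ∈ E(G2) ✓
  (0,6) → (φ(0),φ(6)) = (5,6) ∈ E(G2) ✓
  (1,3) → (φ(1),φ(3)) = (3,4) ∈ E(G2) ✓
  (2,3) → (φ(2),φ(3)) = (1,4) ∈ E(G2) ✓
  (2,4) → (φ(2),φ(4)) = (1,2) ∈ E(G2) ✓
  (2,5) → (φ(2),φ(5)) = (0,1) ∈ E(G2) ✓
  (2,6) → (φ(2),φ(6)) = (1,5) ∈ E(G2) ✓
  (3,4) → (φ(3),φ(4)) = (2,4) ∈ E(G2) ✓
  (3,5) → (φ(3),φ(5)) = (0,4) ∈ E(G2) ✓
  (4,5) → (φ(4),φ(5)) = (0,2) ∈ E(G2) ✓
  (4,6) → (φ(4),φ(6)) = (2,5) ∈ E(G2) ✓
  (5,6) → (φ(5),φ(6)) = (0,5) ∈ E(G2) ✓
All 14 edges of G1 map to edges of G2, and |E(G1)| = |E(G2)| = 14, so φ is a bijection on edges as well as vertices. Hence G1 ≅ G2.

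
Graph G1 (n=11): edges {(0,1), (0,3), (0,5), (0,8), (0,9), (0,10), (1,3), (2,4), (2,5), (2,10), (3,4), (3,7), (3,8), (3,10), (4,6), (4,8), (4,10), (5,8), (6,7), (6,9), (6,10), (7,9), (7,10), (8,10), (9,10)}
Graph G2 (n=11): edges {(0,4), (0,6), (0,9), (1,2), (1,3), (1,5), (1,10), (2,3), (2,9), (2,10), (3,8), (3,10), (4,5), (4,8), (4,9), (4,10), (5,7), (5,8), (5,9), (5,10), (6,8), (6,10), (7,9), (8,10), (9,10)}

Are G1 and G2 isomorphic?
Yes, isomorphic

The graphs are isomorphic.
One valid mapping φ: V(G1) → V(G2): 0→9, 1→7, 2→6, 3→5, 4→8, 5→0, 6→3, 7→1, 8→4, 9→2, 10→10

Verify φ preserves adjacency — for each edge of G1, its image is an edge of G2:
  (0,1) → (φ(0),φ(1)) = (7,9) ∈ E(G2) ✓
  (0,3) → (φ(0),φ(3)) = (5,9) ∈ E(G2) ✓
  (0,5) → (φ(0),φ(5)) = (0,9) ∈ E(G2) ✓
  (0,8) → (φ(0),φ(8)) = (4,9) ∈ E(G2) ✓
  (0,9) → (φ(0),φ(9)) = (2,9) ∈ E(G2) ✓
  (0,10) → (φ(0),φ(10)) = (9,10) ∈ E(G2) ✓
  (1,3) → (φ(1),φ(3)) = (5,7) ∈ E(G2) ✓
  (2,4) → (φ(2),φ(4)) = (6,8) ∈ E(G2) ✓
  (2,5) → (φ(2),φ(5)) = (0,6) ∈ E(G2) ✓
  (2,10) → (φ(2),φ(10)) = (6,10) ∈ E(G2) ✓
  (3,4) → (φ(3),φ(4)) = (5,8) ∈ E(G2) ✓
  (3,7) → (φ(3),φ(7)) = (1,5) ∈ E(G2) ✓
  (3,8) → (φ(3),φ(8)) = (4,5) ∈ E(G2) ✓
  (3,10) → (φ(3),φ(10)) = (5,10) ∈ E(G2) ✓
  (4,6) → (φ(4),φ(6)) = (3,8) ∈ E(G2) ✓
  (4,8) → (φ(4),φ(8)) = (4,8) ∈ E(G2) ✓
  (4,10) → (φ(4),φ(10)) = (8,10) ∈ E(G2) ✓
  (5,8) → (φ(5),φ(8)) = (0,4) ∈ E(G2) ✓
  (6,7) → (φ(6),φ(7)) = (1,3) ∈ E(G2) ✓
  (6,9) → (φ(6),φ(9)) = (2,3) ∈ E(G2) ✓
  (6,10) → (φ(6),φ(10)) = (3,10) ∈ E(G2) ✓
  (7,9) → (φ(7),φ(9)) = (1,2) ∈ E(G2) ✓
  (7,10) → (φ(7),φ(10)) = (1,10) ∈ E(G2) ✓
  (8,10) → (φ(8),φ(10)) = (4,10) ∈ E(G2) ✓
  (9,10) → (φ(9),φ(10)) = (2,10) ∈ E(G2) ✓
All 25 edges of G1 map to edges of G2, and |E(G1)| = |E(G2)| = 25, so φ is a bijection on edges as well as vertices. Hence G1 ≅ G2.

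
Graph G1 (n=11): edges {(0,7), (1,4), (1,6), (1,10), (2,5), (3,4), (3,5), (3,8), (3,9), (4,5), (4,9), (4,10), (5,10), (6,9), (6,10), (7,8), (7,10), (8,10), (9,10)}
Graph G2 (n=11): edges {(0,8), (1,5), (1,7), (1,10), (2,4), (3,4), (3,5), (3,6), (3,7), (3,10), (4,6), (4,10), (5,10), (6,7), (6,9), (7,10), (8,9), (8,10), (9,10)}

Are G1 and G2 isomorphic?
Yes, isomorphic

The graphs are isomorphic.
One valid mapping φ: V(G1) → V(G2): 0→0, 1→5, 2→2, 3→6, 4→3, 5→4, 6→1, 7→8, 8→9, 9→7, 10→10

Verify φ preserves adjacency — for each edge of G1, its image is an edge of G2:
  (0,7) → (φ(0),φ(7)) = (0,8) ∈ E(G2) ✓
  (1,4) → (φ(1),φ(4)) = (3,5) ∈ E(G2) ✓
  (1,6) → (φ(1),φ(6)) = (1,5) ∈ E(G2) ✓
  (1,10) → (φ(1),φ(10)) = (5,10) ∈ E(G2) ✓
  (2,5) → (φ(2),φ(5)) = (2,4) ∈ E(G2) ✓
  (3,4) → (φ(3),φ(4)) = (3,6) ∈ E(G2) ✓
  (3,5) → (φ(3),φ(5)) = (4,6) ∈ E(G2) ✓
  (3,8) → (φ(3),φ(8)) = (6,9) ∈ E(G2) ✓
  (3,9) → (φ(3),φ(9)) = (6,7) ∈ E(G2) ✓
  (4,5) → (φ(4),φ(5)) = (3,4) ∈ E(G2) ✓
  (4,9) → (φ(4),φ(9)) = (3,7) ∈ E(G2) ✓
  (4,10) → (φ(4),φ(10)) = (3,10) ∈ E(G2) ✓
  (5,10) → (φ(5),φ(10)) = (4,10) ∈ E(G2) ✓
  (6,9) → (φ(6),φ(9)) = (1,7) ∈ E(G2) ✓
  (6,10) → (φ(6),φ(10)) = (1,10) ∈ E(G2) ✓
  (7,8) → (φ(7),φ(8)) = (8,9) ∈ E(G2) ✓
  (7,10) → (φ(7),φ(10)) = (8,10) ∈ E(G2) ✓
  (8,10) → (φ(8),φ(10)) = (9,10) ∈ E(G2) ✓
  (9,10) → (φ(9),φ(10)) = (7,10) ∈ E(G2) ✓
All 19 edges of G1 map to edges of G2, and |E(G1)| = |E(G2)| = 19, so φ is a bijection on edges as well as vertices. Hence G1 ≅ G2.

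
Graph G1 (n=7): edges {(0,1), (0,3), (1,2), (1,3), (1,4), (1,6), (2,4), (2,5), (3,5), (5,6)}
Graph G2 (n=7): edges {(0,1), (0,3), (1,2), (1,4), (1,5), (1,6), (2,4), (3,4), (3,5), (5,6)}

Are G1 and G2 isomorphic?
Yes, isomorphic

The graphs are isomorphic.
One valid mapping φ: V(G1) → V(G2): 0→6, 1→1, 2→4, 3→5, 4→2, 5→3, 6→0

Verify φ preserves adjacency — for each edge of G1, its image is an edge of G2:
  (0,1) → (φ(0),φ(1)) = (1,6) ∈ E(G2) ✓
  (0,3) → (φ(0),φ(3)) = (5,6) ∈ E(G2) ✓
  (1,2) → (φ(1),φ(2)) = (1,4) ∈ E(G2) ✓
  (1,3) → (φ(1),φ(3)) = (1,5) ∈ E(G2) ✓
  (1,4) → (φ(1),φ(4)) = (1,2) ∈ E(G2) ✓
  (1,6) → (φ(1),φ(6)) = (0,1) ∈ E(G2) ✓
  (2,4) → (φ(2),φ(4)) = (2,4) ∈ E(G2) ✓
  (2,5) → (φ(2),φ(5)) = (3,4) ∈ E(G2) ✓
  (3,5) → (φ(3),φ(5)) = (3,5) ∈ E(G2) ✓
  (5,6) → (φ(5),φ(6)) = (0,3) ∈ E(G2) ✓
All 10 edges of G1 map to edges of G2, and |E(G1)| = |E(G2)| = 10, so φ is a bijection on edges as well as vertices. Hence G1 ≅ G2.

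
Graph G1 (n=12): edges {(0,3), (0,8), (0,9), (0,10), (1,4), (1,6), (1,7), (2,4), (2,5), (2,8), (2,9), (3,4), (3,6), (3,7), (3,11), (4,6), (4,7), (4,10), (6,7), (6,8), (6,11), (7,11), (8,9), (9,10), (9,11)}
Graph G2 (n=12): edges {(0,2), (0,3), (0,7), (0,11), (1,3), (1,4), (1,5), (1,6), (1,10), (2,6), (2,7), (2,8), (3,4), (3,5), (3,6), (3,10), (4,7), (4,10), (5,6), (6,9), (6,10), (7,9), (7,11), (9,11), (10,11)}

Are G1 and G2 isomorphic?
Yes, isomorphic

The graphs are isomorphic.
One valid mapping φ: V(G1) → V(G2): 0→11, 1→5, 2→2, 3→10, 4→6, 5→8, 6→3, 7→1, 8→0, 9→7, 10→9, 11→4

Verify φ preserves adjacency — for each edge of G1, its image is an edge of G2:
  (0,3) → (φ(0),φ(3)) = (10,11) ∈ E(G2) ✓
  (0,8) → (φ(0),φ(8)) = (0,11) ∈ E(G2) ✓
  (0,9) → (φ(0),φ(9)) = (7,11) ∈ E(G2) ✓
  (0,10) → (φ(0),φ(10)) = (9,11) ∈ E(G2) ✓
  (1,4) → (φ(1),φ(4)) = (5,6) ∈ E(G2) ✓
  (1,6) → (φ(1),φ(6)) = (3,5) ∈ E(G2) ✓
  (1,7) → (φ(1),φ(7)) = (1,5) ∈ E(G2) ✓
  (2,4) → (φ(2),φ(4)) = (2,6) ∈ E(G2) ✓
  (2,5) → (φ(2),φ(5)) = (2,8) ∈ E(G2) ✓
  (2,8) → (φ(2),φ(8)) = (0,2) ∈ E(G2) ✓
  (2,9) → (φ(2),φ(9)) = (2,7) ∈ E(G2) ✓
  (3,4) → (φ(3),φ(4)) = (6,10) ∈ E(G2) ✓
  (3,6) → (φ(3),φ(6)) = (3,10) ∈ E(G2) ✓
  (3,7) → (φ(3),φ(7)) = (1,10) ∈ E(G2) ✓
  (3,11) → (φ(3),φ(11)) = (4,10) ∈ E(G2) ✓
  (4,6) → (φ(4),φ(6)) = (3,6) ∈ E(G2) ✓
  (4,7) → (φ(4),φ(7)) = (1,6) ∈ E(G2) ✓
  (4,10) → (φ(4),φ(10)) = (6,9) ∈ E(G2) ✓
  (6,7) → (φ(6),φ(7)) = (1,3) ∈ E(G2) ✓
  (6,8) → (φ(6),φ(8)) = (0,3) ∈ E(G2) ✓
  (6,11) → (φ(6),φ(11)) = (3,4) ∈ E(G2) ✓
  (7,11) → (φ(7),φ(11)) = (1,4) ∈ E(G2) ✓
  (8,9) → (φ(8),φ(9)) = (0,7) ∈ E(G2) ✓
  (9,10) → (φ(9),φ(10)) = (7,9) ∈ E(G2) ✓
  (9,11) → (φ(9),φ(11)) = (4,7) ∈ E(G2) ✓
All 25 edges of G1 map to edges of G2, and |E(G1)| = |E(G2)| = 25, so φ is a bijection on edges as well as vertices. Hence G1 ≅ G2.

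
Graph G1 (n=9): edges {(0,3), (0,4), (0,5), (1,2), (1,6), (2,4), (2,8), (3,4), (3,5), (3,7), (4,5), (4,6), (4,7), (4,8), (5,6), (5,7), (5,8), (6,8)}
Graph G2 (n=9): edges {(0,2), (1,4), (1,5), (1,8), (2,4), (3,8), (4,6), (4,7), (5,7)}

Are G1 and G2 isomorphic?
No, not isomorphic

The graphs are NOT isomorphic.

Degrees in G1: deg(0)=3, deg(1)=2, deg(2)=3, deg(3)=4, deg(4)=7, deg(5)=6, deg(6)=4, deg(7)=3, deg(8)=4.
Sorted degree sequence of G1: [7, 6, 4, 4, 4, 3, 3, 3, 2].
Degrees in G2: deg(0)=1, deg(1)=3, deg(2)=2, deg(3)=1, deg(4)=4, deg(5)=2, deg(6)=1, deg(7)=2, deg(8)=2.
Sorted degree sequence of G2: [4, 3, 2, 2, 2, 2, 1, 1, 1].
The (sorted) degree sequence is an isomorphism invariant, so since G1 and G2 have different degree sequences they cannot be isomorphic.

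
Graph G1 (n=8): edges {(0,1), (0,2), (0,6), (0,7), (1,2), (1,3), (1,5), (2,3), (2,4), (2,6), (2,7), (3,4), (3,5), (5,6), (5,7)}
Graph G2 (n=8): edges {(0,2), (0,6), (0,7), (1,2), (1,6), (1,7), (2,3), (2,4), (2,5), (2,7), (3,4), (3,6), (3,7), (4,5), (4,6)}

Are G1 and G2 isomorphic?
Yes, isomorphic

The graphs are isomorphic.
One valid mapping φ: V(G1) → V(G2): 0→7, 1→3, 2→2, 3→4, 4→5, 5→6, 6→1, 7→0

Verify φ preserves adjacency — for each edge of G1, its image is an edge of G2:
  (0,1) → (φ(0),φ(1)) = (3,7) ∈ E(G2) ✓
  (0,2) → (φ(0),φ(2)) = (2,7) ∈ E(G2) ✓
  (0,6) → (φ(0),φ(6)) = (1,7) ∈ E(G2) ✓
  (0,7) → (φ(0),φ(7)) = (0,7) ∈ E(G2) ✓
  (1,2) → (φ(1),φ(2)) = (2,3) ∈ E(G2) ✓
  (1,3) → (φ(1),φ(3)) = (3,4) ∈ E(G2) ✓
  (1,5) → (φ(1),φ(5)) = (3,6) ∈ E(G2) ✓
  (2,3) → (φ(2),φ(3)) = (2,4) ∈ E(G2) ✓
  (2,4) → (φ(2),φ(4)) = (2,5) ∈ E(G2) ✓
  (2,6) → (φ(2),φ(6)) = (1,2) ∈ E(G2) ✓
  (2,7) → (φ(2),φ(7)) = (0,2) ∈ E(G2) ✓
  (3,4) → (φ(3),φ(4)) = (4,5) ∈ E(G2) ✓
  (3,5) → (φ(3),φ(5)) = (4,6) ∈ E(G2) ✓
  (5,6) → (φ(5),φ(6)) = (1,6) ∈ E(G2) ✓
  (5,7) → (φ(5),φ(7)) = (0,6) ∈ E(G2) ✓
All 15 edges of G1 map to edges of G2, and |E(G1)| = |E(G2)| = 15, so φ is a bijection on edges as well as vertices. Hence G1 ≅ G2.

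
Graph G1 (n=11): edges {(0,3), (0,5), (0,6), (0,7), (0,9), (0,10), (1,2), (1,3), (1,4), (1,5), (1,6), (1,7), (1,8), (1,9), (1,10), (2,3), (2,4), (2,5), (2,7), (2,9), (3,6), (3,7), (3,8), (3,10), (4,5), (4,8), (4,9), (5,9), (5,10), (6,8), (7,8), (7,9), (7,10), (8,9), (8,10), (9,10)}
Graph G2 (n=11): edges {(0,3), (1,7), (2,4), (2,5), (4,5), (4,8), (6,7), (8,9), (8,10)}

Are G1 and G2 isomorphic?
No, not isomorphic

The graphs are NOT isomorphic.

Connected components of G1: 1 component(s) with vertex sets [[0, 1, 2, 3, 4, 5, 6, 7, 8, 9, 10]], sizes [11].
Connected components of G2: 3 component(s) with vertex sets [[0, 3], [1, 6, 7], [2, 4, 5, 8, 9, 10]], sizes [2, 3, 6].
The number of connected components (and the multiset of component sizes) is an isomorphism invariant — an isomorphism maps each component of G1 bijectively onto a component of G2. Since G1 has 1 component(s) and G2 has 3, they cannot be isomorphic.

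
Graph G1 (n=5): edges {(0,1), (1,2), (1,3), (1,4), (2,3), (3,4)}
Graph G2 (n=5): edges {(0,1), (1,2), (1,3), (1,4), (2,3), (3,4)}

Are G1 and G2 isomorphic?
Yes, isomorphic

The graphs are isomorphic.
One valid mapping φ: V(G1) → V(G2): 0→0, 1→1, 2→4, 3→3, 4→2

Verify φ preserves adjacency — for each edge of G1, its image is an edge of G2:
  (0,1) → (φ(0),φ(1)) = (0,1) ∈ E(G2) ✓
  (1,2) → (φ(1),φ(2)) = (1,4) ∈ E(G2) ✓
  (1,3) → (φ(1),φ(3)) = (1,3) ∈ E(G2) ✓
  (1,4) → (φ(1),φ(4)) = (1,2) ∈ E(G2) ✓
  (2,3) → (φ(2),φ(3)) = (3,4) ∈ E(G2) ✓
  (3,4) → (φ(3),φ(4)) = (2,3) ∈ E(G2) ✓
All 6 edges of G1 map to edges of G2, and |E(G1)| = |E(G2)| = 6, so φ is a bijection on edges as well as vertices. Hence G1 ≅ G2.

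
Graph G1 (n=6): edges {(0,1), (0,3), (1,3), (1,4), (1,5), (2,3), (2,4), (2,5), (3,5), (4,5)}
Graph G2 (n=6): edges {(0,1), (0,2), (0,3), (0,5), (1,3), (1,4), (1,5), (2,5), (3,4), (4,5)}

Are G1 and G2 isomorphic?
Yes, isomorphic

The graphs are isomorphic.
One valid mapping φ: V(G1) → V(G2): 0→2, 1→5, 2→3, 3→0, 4→4, 5→1

Verify φ preserves adjacency — for each edge of G1, its image is an edge of G2:
  (0,1) → (φ(0),φ(1)) = (2,5) ∈ E(G2) ✓
  (0,3) → (φ(0),φ(3)) = (0,2) ∈ E(G2) ✓
  (1,3) → (φ(1),φ(3)) = (0,5) ∈ E(G2) ✓
  (1,4) → (φ(1),φ(4)) = (4,5) ∈ E(G2) ✓
  (1,5) → (φ(1),φ(5)) = (1,5) ∈ E(G2) ✓
  (2,3) → (φ(2),φ(3)) = (0,3) ∈ E(G2) ✓
  (2,4) → (φ(2),φ(4)) = (3,4) ∈ E(G2) ✓
  (2,5) → (φ(2),φ(5)) = (1,3) ∈ E(G2) ✓
  (3,5) → (φ(3),φ(5)) = (0,1) ∈ E(G2) ✓
  (4,5) → (φ(4),φ(5)) = (1,4) ∈ E(G2) ✓
All 10 edges of G1 map to edges of G2, and |E(G1)| = |E(G2)| = 10, so φ is a bijection on edges as well as vertices. Hence G1 ≅ G2.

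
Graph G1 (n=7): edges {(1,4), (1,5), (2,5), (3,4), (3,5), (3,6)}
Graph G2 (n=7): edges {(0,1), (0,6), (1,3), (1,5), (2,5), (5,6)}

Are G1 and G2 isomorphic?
Yes, isomorphic

The graphs are isomorphic.
One valid mapping φ: V(G1) → V(G2): 0→4, 1→6, 2→2, 3→1, 4→0, 5→5, 6→3

Verify φ preserves adjacency — for each edge of G1, its image is an edge of G2:
  (1,4) → (φ(1),φ(4)) = (0,6) ∈ E(G2) ✓
  (1,5) → (φ(1),φ(5)) = (5,6) ∈ E(G2) ✓
  (2,5) → (φ(2),φ(5)) = (2,5) ∈ E(G2) ✓
  (3,4) → (φ(3),φ(4)) = (0,1) ∈ E(G2) ✓
  (3,5) → (φ(3),φ(5)) = (1,5) ∈ E(G2) ✓
  (3,6) → (φ(3),φ(6)) = (1,3) ∈ E(G2) ✓
All 6 edges of G1 map to edges of G2, and |E(G1)| = |E(G2)| = 6, so φ is a bijection on edges as well as vertices. Hence G1 ≅ G2.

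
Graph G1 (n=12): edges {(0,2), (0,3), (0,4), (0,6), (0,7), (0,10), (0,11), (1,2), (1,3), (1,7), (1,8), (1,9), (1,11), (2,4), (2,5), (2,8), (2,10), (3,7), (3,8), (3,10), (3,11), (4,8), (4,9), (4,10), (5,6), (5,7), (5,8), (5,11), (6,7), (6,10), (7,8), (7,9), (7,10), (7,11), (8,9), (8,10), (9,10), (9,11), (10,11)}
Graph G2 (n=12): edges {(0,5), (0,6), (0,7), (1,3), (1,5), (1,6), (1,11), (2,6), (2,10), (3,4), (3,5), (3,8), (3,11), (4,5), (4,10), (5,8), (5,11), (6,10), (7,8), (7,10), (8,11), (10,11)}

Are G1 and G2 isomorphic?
No, not isomorphic

The graphs are NOT isomorphic.

Connected components of G1: 1 component(s) with vertex sets [[0, 1, 2, 3, 4, 5, 6, 7, 8, 9, 10, 11]], sizes [12].
Connected components of G2: 2 component(s) with vertex sets [[9], [0, 1, 2, 3, 4, 5, 6, 7, 8, 10, 11]], sizes [1, 11].
The number of connected components (and the multiset of component sizes) is an isomorphism invariant — an isomorphism maps each component of G1 bijectively onto a component of G2. Since G1 has 1 component(s) and G2 has 2, they cannot be isomorphic.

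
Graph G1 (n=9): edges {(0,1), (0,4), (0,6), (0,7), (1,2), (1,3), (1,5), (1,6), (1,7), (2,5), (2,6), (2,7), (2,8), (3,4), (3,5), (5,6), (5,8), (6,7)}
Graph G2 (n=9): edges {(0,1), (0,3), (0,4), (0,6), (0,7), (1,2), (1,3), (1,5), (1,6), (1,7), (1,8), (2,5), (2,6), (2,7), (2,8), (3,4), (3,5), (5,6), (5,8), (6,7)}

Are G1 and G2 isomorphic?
No, not isomorphic

The graphs are NOT isomorphic.

Counting edges: G1 has 18 edge(s); G2 has 20 edge(s).
Edge count is an isomorphism invariant (a bijection on vertices induces a bijection on edges), so differing edge counts rule out isomorphism.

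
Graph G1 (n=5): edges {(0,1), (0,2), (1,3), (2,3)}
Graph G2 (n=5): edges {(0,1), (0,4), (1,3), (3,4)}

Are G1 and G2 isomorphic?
Yes, isomorphic

The graphs are isomorphic.
One valid mapping φ: V(G1) → V(G2): 0→0, 1→4, 2→1, 3→3, 4→2

Verify φ preserves adjacency — for each edge of G1, its image is an edge of G2:
  (0,1) → (φ(0),φ(1)) = (0,4) ∈ E(G2) ✓
  (0,2) → (φ(0),φ(2)) = (0,1) ∈ E(G2) ✓
  (1,3) → (φ(1),φ(3)) = (3,4) ∈ E(G2) ✓
  (2,3) → (φ(2),φ(3)) = (1,3) ∈ E(G2) ✓
All 4 edges of G1 map to edges of G2, and |E(G1)| = |E(G2)| = 4, so φ is a bijection on edges as well as vertices. Hence G1 ≅ G2.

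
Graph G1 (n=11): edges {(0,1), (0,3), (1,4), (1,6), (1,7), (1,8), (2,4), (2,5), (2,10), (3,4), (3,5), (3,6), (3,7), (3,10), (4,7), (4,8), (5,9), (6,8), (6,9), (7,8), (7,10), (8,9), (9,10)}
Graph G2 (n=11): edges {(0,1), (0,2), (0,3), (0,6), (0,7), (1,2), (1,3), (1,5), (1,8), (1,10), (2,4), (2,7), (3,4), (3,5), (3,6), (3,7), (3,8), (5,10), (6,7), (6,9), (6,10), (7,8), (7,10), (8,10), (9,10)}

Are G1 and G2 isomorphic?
No, not isomorphic

The graphs are NOT isomorphic.

Counting triangles (3-cliques): G1 has 8, G2 has 15.
Triangle count is an isomorphism invariant, so differing triangle counts rule out isomorphism.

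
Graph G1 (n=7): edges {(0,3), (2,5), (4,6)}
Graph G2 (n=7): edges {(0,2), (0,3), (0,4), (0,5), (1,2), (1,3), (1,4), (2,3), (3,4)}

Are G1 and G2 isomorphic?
No, not isomorphic

The graphs are NOT isomorphic.

Degrees in G1: deg(0)=1, deg(1)=0, deg(2)=1, deg(3)=1, deg(4)=1, deg(5)=1, deg(6)=1.
Sorted degree sequence of G1: [1, 1, 1, 1, 1, 1, 0].
Degrees in G2: deg(0)=4, deg(1)=3, deg(2)=3, deg(3)=4, deg(4)=3, deg(5)=1, deg(6)=0.
Sorted degree sequence of G2: [4, 4, 3, 3, 3, 1, 0].
The (sorted) degree sequence is an isomorphism invariant, so since G1 and G2 have different degree sequences they cannot be isomorphic.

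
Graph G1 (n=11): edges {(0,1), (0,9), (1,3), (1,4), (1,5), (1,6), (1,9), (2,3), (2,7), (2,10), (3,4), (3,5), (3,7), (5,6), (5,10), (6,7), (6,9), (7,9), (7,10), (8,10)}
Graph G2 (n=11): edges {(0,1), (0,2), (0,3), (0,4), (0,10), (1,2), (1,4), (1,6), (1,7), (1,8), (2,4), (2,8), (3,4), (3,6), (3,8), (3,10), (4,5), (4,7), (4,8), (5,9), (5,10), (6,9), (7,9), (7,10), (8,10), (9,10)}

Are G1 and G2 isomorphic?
No, not isomorphic

The graphs are NOT isomorphic.

Counting triangles (3-cliques): G1 has 8, G2 has 14.
Triangle count is an isomorphism invariant, so differing triangle counts rule out isomorphism.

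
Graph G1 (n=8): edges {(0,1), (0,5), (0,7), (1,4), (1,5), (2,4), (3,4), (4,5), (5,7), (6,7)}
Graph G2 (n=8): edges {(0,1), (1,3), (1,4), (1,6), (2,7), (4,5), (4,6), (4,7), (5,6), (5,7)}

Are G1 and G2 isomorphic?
Yes, isomorphic

The graphs are isomorphic.
One valid mapping φ: V(G1) → V(G2): 0→5, 1→6, 2→0, 3→3, 4→1, 5→4, 6→2, 7→7

Verify φ preserves adjacency — for each edge of G1, its image is an edge of G2:
  (0,1) → (φ(0),φ(1)) = (5,6) ∈ E(G2) ✓
  (0,5) → (φ(0),φ(5)) = (4,5) ∈ E(G2) ✓
  (0,7) → (φ(0),φ(7)) = (5,7) ∈ E(G2) ✓
  (1,4) → (φ(1),φ(4)) = (1,6) ∈ E(G2) ✓
  (1,5) → (φ(1),φ(5)) = (4,6) ∈ E(G2) ✓
  (2,4) → (φ(2),φ(4)) = (0,1) ∈ E(G2) ✓
  (3,4) → (φ(3),φ(4)) = (1,3) ∈ E(G2) ✓
  (4,5) → (φ(4),φ(5)) = (1,4) ∈ E(G2) ✓
  (5,7) → (φ(5),φ(7)) = (4,7) ∈ E(G2) ✓
  (6,7) → (φ(6),φ(7)) = (2,7) ∈ E(G2) ✓
All 10 edges of G1 map to edges of G2, and |E(G1)| = |E(G2)| = 10, so φ is a bijection on edges as well as vertices. Hence G1 ≅ G2.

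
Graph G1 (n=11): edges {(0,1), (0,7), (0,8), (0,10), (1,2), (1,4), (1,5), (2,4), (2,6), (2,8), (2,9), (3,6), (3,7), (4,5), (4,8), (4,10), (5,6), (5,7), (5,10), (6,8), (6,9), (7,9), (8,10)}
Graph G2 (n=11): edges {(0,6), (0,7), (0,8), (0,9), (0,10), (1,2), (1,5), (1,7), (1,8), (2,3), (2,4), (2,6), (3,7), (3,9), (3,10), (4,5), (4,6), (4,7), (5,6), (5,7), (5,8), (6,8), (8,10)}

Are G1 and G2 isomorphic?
Yes, isomorphic

The graphs are isomorphic.
One valid mapping φ: V(G1) → V(G2): 0→2, 1→1, 2→8, 3→9, 4→5, 5→7, 6→0, 7→3, 8→6, 9→10, 10→4

Verify φ preserves adjacency — for each edge of G1, its image is an edge of G2:
  (0,1) → (φ(0),φ(1)) = (1,2) ∈ E(G2) ✓
  (0,7) → (φ(0),φ(7)) = (2,3) ∈ E(G2) ✓
  (0,8) → (φ(0),φ(8)) = (2,6) ∈ E(G2) ✓
  (0,10) → (φ(0),φ(10)) = (2,4) ∈ E(G2) ✓
  (1,2) → (φ(1),φ(2)) = (1,8) ∈ E(G2) ✓
  (1,4) → (φ(1),φ(4)) = (1,5) ∈ E(G2) ✓
  (1,5) → (φ(1),φ(5)) = (1,7) ∈ E(G2) ✓
  (2,4) → (φ(2),φ(4)) = (5,8) ∈ E(G2) ✓
  (2,6) → (φ(2),φ(6)) = (0,8) ∈ E(G2) ✓
  (2,8) → (φ(2),φ(8)) = (6,8) ∈ E(G2) ✓
  (2,9) → (φ(2),φ(9)) = (8,10) ∈ E(G2) ✓
  (3,6) → (φ(3),φ(6)) = (0,9) ∈ E(G2) ✓
  (3,7) → (φ(3),φ(7)) = (3,9) ∈ E(G2) ✓
  (4,5) → (φ(4),φ(5)) = (5,7) ∈ E(G2) ✓
  (4,8) → (φ(4),φ(8)) = (5,6) ∈ E(G2) ✓
  (4,10) → (φ(4),φ(10)) = (4,5) ∈ E(G2) ✓
  (5,6) → (φ(5),φ(6)) = (0,7) ∈ E(G2) ✓
  (5,7) → (φ(5),φ(7)) = (3,7) ∈ E(G2) ✓
  (5,10) → (φ(5),φ(10)) = (4,7) ∈ E(G2) ✓
  (6,8) → (φ(6),φ(8)) = (0,6) ∈ E(G2) ✓
  (6,9) → (φ(6),φ(9)) = (0,10) ∈ E(G2) ✓
  (7,9) → (φ(7),φ(9)) = (3,10) ∈ E(G2) ✓
  (8,10) → (φ(8),φ(10)) = (4,6) ∈ E(G2) ✓
All 23 edges of G1 map to edges of G2, and |E(G1)| = |E(G2)| = 23, so φ is a bijection on edges as well as vertices. Hence G1 ≅ G2.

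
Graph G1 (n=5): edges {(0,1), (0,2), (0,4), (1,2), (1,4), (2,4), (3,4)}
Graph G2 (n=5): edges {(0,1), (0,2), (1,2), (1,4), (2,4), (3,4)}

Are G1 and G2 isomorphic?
No, not isomorphic

The graphs are NOT isomorphic.

Counting edges: G1 has 7 edge(s); G2 has 6 edge(s).
Edge count is an isomorphism invariant (a bijection on vertices induces a bijection on edges), so differing edge counts rule out isomorphism.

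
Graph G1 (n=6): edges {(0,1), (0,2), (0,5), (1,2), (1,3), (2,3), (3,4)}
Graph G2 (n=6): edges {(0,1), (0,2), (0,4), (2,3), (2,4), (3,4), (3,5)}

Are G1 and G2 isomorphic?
Yes, isomorphic

The graphs are isomorphic.
One valid mapping φ: V(G1) → V(G2): 0→0, 1→4, 2→2, 3→3, 4→5, 5→1

Verify φ preserves adjacency — for each edge of G1, its image is an edge of G2:
  (0,1) → (φ(0),φ(1)) = (0,4) ∈ E(G2) ✓
  (0,2) → (φ(0),φ(2)) = (0,2) ∈ E(G2) ✓
  (0,5) → (φ(0),φ(5)) = (0,1) ∈ E(G2) ✓
  (1,2) → (φ(1),φ(2)) = (2,4) ∈ E(G2) ✓
  (1,3) → (φ(1),φ(3)) = (3,4) ∈ E(G2) ✓
  (2,3) → (φ(2),φ(3)) = (2,3) ∈ E(G2) ✓
  (3,4) → (φ(3),φ(4)) = (3,5) ∈ E(G2) ✓
All 7 edges of G1 map to edges of G2, and |E(G1)| = |E(G2)| = 7, so φ is a bijection on edges as well as vertices. Hence G1 ≅ G2.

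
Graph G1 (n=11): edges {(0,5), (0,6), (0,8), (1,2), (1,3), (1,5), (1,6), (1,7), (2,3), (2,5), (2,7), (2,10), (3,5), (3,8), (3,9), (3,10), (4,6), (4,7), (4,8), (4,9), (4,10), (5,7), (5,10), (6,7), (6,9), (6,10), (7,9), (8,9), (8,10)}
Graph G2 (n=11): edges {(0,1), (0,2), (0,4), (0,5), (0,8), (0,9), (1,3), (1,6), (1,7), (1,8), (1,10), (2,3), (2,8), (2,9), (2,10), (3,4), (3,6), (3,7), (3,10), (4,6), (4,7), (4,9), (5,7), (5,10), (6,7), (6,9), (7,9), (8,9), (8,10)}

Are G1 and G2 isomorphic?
Yes, isomorphic

The graphs are isomorphic.
One valid mapping φ: V(G1) → V(G2): 0→5, 1→4, 2→6, 3→3, 4→8, 5→7, 6→0, 7→9, 8→10, 9→2, 10→1

Verify φ preserves adjacency — for each edge of G1, its image is an edge of G2:
  (0,5) → (φ(0),φ(5)) = (5,7) ∈ E(G2) ✓
  (0,6) → (φ(0),φ(6)) = (0,5) ∈ E(G2) ✓
  (0,8) → (φ(0),φ(8)) = (5,10) ∈ E(G2) ✓
  (1,2) → (φ(1),φ(2)) = (4,6) ∈ E(G2) ✓
  (1,3) → (φ(1),φ(3)) = (3,4) ∈ E(G2) ✓
  (1,5) → (φ(1),φ(5)) = (4,7) ∈ E(G2) ✓
  (1,6) → (φ(1),φ(6)) = (0,4) ∈ E(G2) ✓
  (1,7) → (φ(1),φ(7)) = (4,9) ∈ E(G2) ✓
  (2,3) → (φ(2),φ(3)) = (3,6) ∈ E(G2) ✓
  (2,5) → (φ(2),φ(5)) = (6,7) ∈ E(G2) ✓
  (2,7) → (φ(2),φ(7)) = (6,9) ∈ E(G2) ✓
  (2,10) → (φ(2),φ(10)) = (1,6) ∈ E(G2) ✓
  (3,5) → (φ(3),φ(5)) = (3,7) ∈ E(G2) ✓
  (3,8) → (φ(3),φ(8)) = (3,10) ∈ E(G2) ✓
  (3,9) → (φ(3),φ(9)) = (2,3) ∈ E(G2) ✓
  (3,10) → (φ(3),φ(10)) = (1,3) ∈ E(G2) ✓
  (4,6) → (φ(4),φ(6)) = (0,8) ∈ E(G2) ✓
  (4,7) → (φ(4),φ(7)) = (8,9) ∈ E(G2) ✓
  (4,8) → (φ(4),φ(8)) = (8,10) ∈ E(G2) ✓
  (4,9) → (φ(4),φ(9)) = (2,8) ∈ E(G2) ✓
  (4,10) → (φ(4),φ(10)) = (1,8) ∈ E(G2) ✓
  (5,7) → (φ(5),φ(7)) = (7,9) ∈ E(G2) ✓
  (5,10) → (φ(5),φ(10)) = (1,7) ∈ E(G2) ✓
  (6,7) → (φ(6),φ(7)) = (0,9) ∈ E(G2) ✓
  (6,9) → (φ(6),φ(9)) = (0,2) ∈ E(G2) ✓
  (6,10) → (φ(6),φ(10)) = (0,1) ∈ E(G2) ✓
  (7,9) → (φ(7),φ(9)) = (2,9) ∈ E(G2) ✓
  (8,9) → (φ(8),φ(9)) = (2,10) ∈ E(G2) ✓
  (8,10) → (φ(8),φ(10)) = (1,10) ∈ E(G2) ✓
All 29 edges of G1 map to edges of G2, and |E(G1)| = |E(G2)| = 29, so φ is a bijection on edges as well as vertices. Hence G1 ≅ G2.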